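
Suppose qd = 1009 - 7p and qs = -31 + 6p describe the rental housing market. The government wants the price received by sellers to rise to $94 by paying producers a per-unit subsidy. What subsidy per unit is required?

At a seller price of 94, quantity supplied is -31 + 6·94 = 533.
Buyers absorb 533 only when they pay pb with 1009 − 7·pb = 533, i.e. pb = 68.
s = ps − pb = 94 − 68 = 26.

Required subsidy s = $26 per unit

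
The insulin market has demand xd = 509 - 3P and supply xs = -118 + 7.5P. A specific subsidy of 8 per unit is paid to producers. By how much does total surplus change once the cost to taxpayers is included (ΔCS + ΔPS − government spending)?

Pre-subsidy: 509 - 3P = -118 + 7.5P gives P* = 418/7, x* = 2309/7.
With the subsidy, sellers receive Ps = Pb + 8 for each unit, where Pb is the price buyers pay.
Supply in terms of Pb becomes xs = -118 + 7.5(Pb + 8) = -58 + 7.5Pb. Setting this equal to demand: 509 - 3Pb = -58 + 7.5Pb, so Pb = 54.
Sellers receive Ps = 54 + 8 = 62; x' = 509 − 3·54 = 347.
ΔCS = ½(2309/7 + 347)(418/7 − 54) = 94760/49; ΔPS = ½(2309/7 + 347)(62 − 418/7) = 37904/49.
Government spending = 8 × 347 = 2776.
Net change = 94760/49 + 37904/49 − 2776 = -480/7. The loss equals the DWL triangle ½·8·120/7.

Net change in total surplus = -480/7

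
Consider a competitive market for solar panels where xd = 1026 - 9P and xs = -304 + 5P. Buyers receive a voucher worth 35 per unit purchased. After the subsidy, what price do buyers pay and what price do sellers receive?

Pre-subsidy: 1026 - 9P = -304 + 5P gives P* = 95, x* = 171.
With the rebate, buyers effectively pay Pb = Ps − 35, where Ps is the price sellers receive.
Demand in terms of Ps becomes xd = 1026 − 9(Ps − 35) = 1341 - 9Ps. Setting this equal to supply: 1341 - 9Ps = -304 + 5Ps, so Ps = 117.5.
Buyers pay Pb = 117.5 − 35 = 82.5; x' = -304 + 5·117.5 = 283.5.

Buyers pay 82.5; sellers receive 117.5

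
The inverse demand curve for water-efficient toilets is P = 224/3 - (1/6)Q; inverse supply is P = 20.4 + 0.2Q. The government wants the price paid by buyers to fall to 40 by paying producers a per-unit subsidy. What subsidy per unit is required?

At a buyer price of 40, quantity demanded is 448 − 6·40 = 208.
Sellers supply 208 only when they receive Ps = 20.4 + 0.2·208 = 62.
s = Ps − Pb = 62 − 40 = 22.

Required subsidy s = 22 per unit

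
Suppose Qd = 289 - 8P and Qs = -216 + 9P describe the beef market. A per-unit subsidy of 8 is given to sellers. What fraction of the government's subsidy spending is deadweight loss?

Pre-subsidy: 289 - 8P = -216 + 9P gives P* = 505/17, Q* = 873/17.
With the subsidy, sellers receive Ps = Pb + 8 for each unit, where Pb is the price buyers pay.
Supply in terms of Pb becomes Qs = -216 + 9(Pb + 8) = -144 + 9Pb. Setting this equal to demand: 289 - 8Pb = -144 + 9Pb, so Pb = 433/17.
Sellers receive Ps = 433/17 + 8 = 569/17; Q' = 289 − 8·(433/17) = 1449/17.
ΔCS = ½(873/17 + 1449/17)(505/17 − 433/17) = 83592/289; ΔPS = ½(873/17 + 1449/17)(569/17 − 505/17) = 74304/289.
Government spending = 8 × 1449/17 = 11592/17.
DWL = ½ × 8 × (1449/17 − 873/17) = 2304/17; fraction = (2304/17) / (11592/17) = 32/161.

DWL / government spending = 32/161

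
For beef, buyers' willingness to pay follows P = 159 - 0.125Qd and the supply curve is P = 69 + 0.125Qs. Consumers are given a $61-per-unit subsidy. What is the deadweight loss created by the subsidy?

Pre-subsidy: 159 - 0.125Q = 69 + 0.125Q gives Q* = 360 and P* = 114.
With the rebate, buyers effectively pay Pb = Ps − 61, where Ps is the price sellers receive.
On the curves, Pb = 159 - 0.125Q and Ps = 69 + 0.125Q; the wedge Ps − Pb = 61 gives 69 + 0.125Q − (159 - 0.125Q) = 61, so Q' = 604.
Then Pb = 159 − 0.125·604 = 83.5 and Ps = 69 + 0.125·604 = 144.5.
The subsidy expands output by 604 − 360 = 244 past the efficient level; on those units the gap between marginal cost and willingness to pay runs from 0 up to 61.
DWL = ½ × 61 × 244 = 7442.

Deadweight loss = $7442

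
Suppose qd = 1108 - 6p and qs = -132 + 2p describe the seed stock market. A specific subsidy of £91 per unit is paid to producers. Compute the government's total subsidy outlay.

Government cost = £28619.5

Pre-subsidy: 1108 - 6p = -132 + 2p gives p* = 155, q* = 178.
With the subsidy, sellers receive ps = pb + 91 for each unit, where pb is the price buyers pay.
Supply in terms of pb becomes qs = -132 + 2(pb + 91) = 50 + 2pb. Setting this equal to demand: 1108 - 6pb = 50 + 2pb, so pb = 132.25.
Sellers receive ps = 132.25 + 91 = 223.25; q' = 1108 − 6·132.25 = 314.5.
Government outlay = subsidy × quantity = 91 × 314.5 = 28619.5.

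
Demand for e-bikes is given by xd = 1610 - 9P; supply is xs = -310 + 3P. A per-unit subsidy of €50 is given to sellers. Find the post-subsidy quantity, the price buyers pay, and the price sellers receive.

x' = 282.5; buyers pay €147.5; sellers receive €197.5

Pre-subsidy: 1610 - 9P = -310 + 3P gives P* = 160, x* = 170.
With the subsidy, sellers receive Ps = Pb + 50 for each unit, where Pb is the price buyers pay.
Supply in terms of Pb becomes xs = -310 + 3(Pb + 50) = -160 + 3Pb. Setting this equal to demand: 1610 - 9Pb = -160 + 3Pb, so Pb = 147.5.
Sellers receive Ps = 147.5 + 50 = 197.5; x' = 1610 − 9·147.5 = 282.5.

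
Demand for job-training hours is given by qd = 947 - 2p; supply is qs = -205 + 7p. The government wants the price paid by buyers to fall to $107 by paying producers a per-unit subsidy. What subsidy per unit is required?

At a buyer price of 107, quantity demanded is 947 − 2·107 = 733.
Sellers supply 733 only when they receive ps with -205 + 7·ps = 733, i.e. ps = 134.
s = ps − pb = 134 − 107 = 27.

Required subsidy s = $27 per unit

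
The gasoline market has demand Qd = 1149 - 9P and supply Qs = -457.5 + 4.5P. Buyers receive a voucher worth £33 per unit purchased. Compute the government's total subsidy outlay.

Pre-subsidy: 1149 - 9P = -457.5 + 4.5P gives P* = 119, Q* = 78.
With the rebate, buyers effectively pay Pb = Ps − 33, where Ps is the price sellers receive.
Demand in terms of Ps becomes Qd = 1149 − 9(Ps − 33) = 1446 - 9Ps. Setting this equal to supply: 1446 - 9Ps = -457.5 + 4.5Ps, so Ps = 141.
Buyers pay Pb = 141 − 33 = 108; Q' = -457.5 + 4.5·141 = 177.
Government outlay = subsidy × quantity = 33 × 177 = 5841.

Government cost = £5841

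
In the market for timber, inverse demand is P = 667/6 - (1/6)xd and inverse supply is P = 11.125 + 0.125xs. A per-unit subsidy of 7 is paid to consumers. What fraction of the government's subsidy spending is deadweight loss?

DWL / government spending = 12/367

Pre-subsidy: 667/6 - (1/6)x = 11.125 + 0.125x gives x* = 343 and P* = 54.
With the rebate, buyers effectively pay Pb = Ps − 7, where Ps is the price sellers receive.
On the curves, Pb = 667/6 - (1/6)x and Ps = 11.125 + 0.125x; the wedge Ps − Pb = 7 gives 11.125 + 0.125x − (667/6 - (1/6)x) = 7, so x' = 367.
Then Pb = 667/6 − (1/6)·367 = 50 and Ps = 11.125 + 0.125·367 = 57.
ΔCS = ½(343 + 367)(54 − 50) = 1420; ΔPS = ½(343 + 367)(57 − 54) = 1065.
Government spending = 7 × 367 = 2569.
DWL = ½ × 7 × (367 − 343) = 84; fraction = 84 / 2569 = 12/367.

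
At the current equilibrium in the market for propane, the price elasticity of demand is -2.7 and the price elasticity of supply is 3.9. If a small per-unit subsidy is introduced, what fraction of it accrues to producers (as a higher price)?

For a small subsidy around the equilibrium, the benefit split depends on the relative slopes, which at a point are proportional to the elasticities.
Buyer share = εs/(εs + |εd|) = 3.9/(3.9 + 2.7) = 13/22; seller share = |εd|/(εs + |εd|) = 9/22.
So producers capture 9/22 of the subsidy.

Producer share = 9/22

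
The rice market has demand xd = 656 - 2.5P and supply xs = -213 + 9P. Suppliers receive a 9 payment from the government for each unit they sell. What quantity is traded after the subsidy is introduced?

Pre-subsidy: 656 - 2.5P = -213 + 9P gives P* = 1738/23, x* = 10743/23.
With the subsidy, sellers receive Ps = Pb + 9 for each unit, where Pb is the price buyers pay.
Supply in terms of Pb becomes xs = -213 + 9(Pb + 9) = -132 + 9Pb. Setting this equal to demand: 656 - 2.5Pb = -132 + 9Pb, so Pb = 1576/23.
Sellers receive Ps = 1576/23 + 9 = 1783/23; x' = 656 − 2.5·(1576/23) = 11148/23.

x' = 11148/23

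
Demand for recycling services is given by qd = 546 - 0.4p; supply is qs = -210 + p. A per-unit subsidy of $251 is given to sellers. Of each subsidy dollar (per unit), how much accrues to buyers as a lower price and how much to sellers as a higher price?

Buyers gain 1255/7 per unit; sellers gain 502/7 per unit

Pre-subsidy: 546 - 0.4p = -210 + p gives p* = 540, q* = 330.
With the subsidy, sellers receive ps = pb + 251 for each unit, where pb is the price buyers pay.
Supply in terms of pb becomes qs = -210 + 1(pb + 251) = 41 + pb. Setting this equal to demand: 546 - 0.4pb = 41 + pb, so pb = 2525/7.
Sellers receive ps = 2525/7 + 251 = 4282/7; q' = 546 − 0.4·(2525/7) = 2812/7.
Buyers' price falls by p* − pb = 540 − 2525/7 = 1255/7; sellers' price rises by ps − p* = 4282/7 − 540 = 502/7.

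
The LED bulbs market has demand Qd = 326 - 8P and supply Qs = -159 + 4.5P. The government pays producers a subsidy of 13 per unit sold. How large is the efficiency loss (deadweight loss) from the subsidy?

Deadweight loss = 243.36

Pre-subsidy: 326 - 8P = -159 + 4.5P gives P* = 38.8, Q* = 15.6.
With the subsidy, sellers receive Ps = Pb + 13 for each unit, where Pb is the price buyers pay.
Supply in terms of Pb becomes Qs = -159 + 4.5(Pb + 13) = -100.5 + 4.5Pb. Setting this equal to demand: 326 - 8Pb = -100.5 + 4.5Pb, so Pb = 34.12.
Sellers receive Ps = 34.12 + 13 = 47.12; Q' = 326 − 8·34.12 = 53.04.
The subsidy expands output by 53.04 − 15.6 = 37.44 past the efficient level; on those units the gap between marginal cost and willingness to pay runs from 0 up to 13.
DWL = ½ × 13 × 37.44 = 243.36.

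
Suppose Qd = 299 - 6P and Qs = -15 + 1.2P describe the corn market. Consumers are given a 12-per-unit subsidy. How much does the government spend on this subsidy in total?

Pre-subsidy: 299 - 6P = -15 + 1.2P gives P* = 785/18, Q* = 112/3.
With the rebate, buyers effectively pay Pb = Ps − 12, where Ps is the price sellers receive.
Demand in terms of Ps becomes Qd = 299 − 6(Ps − 12) = 371 - 6Ps. Setting this equal to supply: 371 - 6Ps = -15 + 1.2Ps, so Ps = 965/18.
Buyers pay Pb = 965/18 − 12 = 749/18; Q' = -15 + 1.2·(965/18) = 148/3.
Government outlay = subsidy × quantity = 12 × 148/3 = 592.

Government cost = 592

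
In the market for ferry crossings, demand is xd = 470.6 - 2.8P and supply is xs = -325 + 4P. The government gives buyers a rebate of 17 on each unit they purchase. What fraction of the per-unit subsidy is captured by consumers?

Consumer share = 10/17

Pre-subsidy: 470.6 - 2.8P = -325 + 4P gives P* = 117, x* = 143.
With the rebate, buyers effectively pay Pb = Ps − 17, where Ps is the price sellers receive.
Demand in terms of Ps becomes xd = 470.6 − 2.8(Ps − 17) = 518.2 - 2.8Ps. Setting this equal to supply: 518.2 - 2.8Ps = -325 + 4Ps, so Ps = 124.
Buyers pay Pb = 124 − 17 = 107; x' = -325 + 4·124 = 171.
Buyers' price falls by P* − Pb = 117 − 107 = 10; sellers' price rises by Ps − P* = 124 − 117 = 7.
So consumers capture 10/17 = 10/17 of each unit of subsidy.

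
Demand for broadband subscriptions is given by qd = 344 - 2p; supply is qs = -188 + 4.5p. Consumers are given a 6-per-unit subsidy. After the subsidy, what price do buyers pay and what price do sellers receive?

Buyers pay 1010/13; sellers receive 1088/13

Pre-subsidy: 344 - 2p = -188 + 4.5p gives p* = 1064/13, q* = 2344/13.
With the rebate, buyers effectively pay pb = ps − 6, where ps is the price sellers receive.
Demand in terms of ps becomes qd = 344 − 2(ps − 6) = 356 - 2ps. Setting this equal to supply: 356 - 2ps = -188 + 4.5ps, so ps = 1088/13.
Buyers pay pb = 1088/13 − 6 = 1010/13; q' = -188 + 4.5·(1088/13) = 2452/13.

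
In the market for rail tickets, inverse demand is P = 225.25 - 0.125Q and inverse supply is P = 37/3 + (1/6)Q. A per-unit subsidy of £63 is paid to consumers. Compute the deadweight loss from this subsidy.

Deadweight loss = £6804

Pre-subsidy: 225.25 - 0.125Q = 37/3 + (1/6)Q gives Q* = 730 and P* = 134.
With the rebate, buyers effectively pay Pb = Ps − 63, where Ps is the price sellers receive.
On the curves, Pb = 225.25 - 0.125Q and Ps = 37/3 + (1/6)Q; the wedge Ps − Pb = 63 gives 37/3 + (1/6)Q − (225.25 - 0.125Q) = 63, so Q' = 946.
Then Pb = 225.25 − 0.125·946 = 107 and Ps = 37/3 + (1/6)·946 = 170.
The subsidy expands output by 946 − 730 = 216 past the efficient level; on those units the gap between marginal cost and willingness to pay runs from 0 up to 63.
DWL = ½ × 63 × 216 = 6804.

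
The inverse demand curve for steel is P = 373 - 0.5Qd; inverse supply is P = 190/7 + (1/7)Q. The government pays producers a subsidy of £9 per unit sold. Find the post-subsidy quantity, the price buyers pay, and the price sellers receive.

Q' = 552; buyers pay £97; sellers receive £106

Pre-subsidy: 373 - 0.5Q = 190/7 + (1/7)Q gives Q* = 538 and P* = 104.
With the subsidy, sellers receive Ps = Pb + 9 for each unit, where Pb is the price buyers pay.
On the curves, Pb = 373 - 0.5Q and Ps = 190/7 + (1/7)Q; the wedge Ps − Pb = 9 gives 190/7 + (1/7)Q − (373 - 0.5Q) = 9, so Q' = 552.
Then Pb = 373 − 0.5·552 = 97 and Ps = 190/7 + (1/7)·552 = 106.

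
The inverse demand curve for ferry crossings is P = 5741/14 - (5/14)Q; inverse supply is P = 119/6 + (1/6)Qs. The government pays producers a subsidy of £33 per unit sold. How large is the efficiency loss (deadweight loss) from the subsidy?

Deadweight loss = £1039.5

Pre-subsidy: 5741/14 - (5/14)Q = 119/6 + (1/6)Q gives Q* = 745 and P* = 144.
With the subsidy, sellers receive Ps = Pb + 33 for each unit, where Pb is the price buyers pay.
On the curves, Pb = 5741/14 - (5/14)Q and Ps = 119/6 + (1/6)Q; the wedge Ps − Pb = 33 gives 119/6 + (1/6)Q − (5741/14 - (5/14)Q) = 33, so Q' = 808.
Then Pb = 5741/14 − (5/14)·808 = 121.5 and Ps = 119/6 + (1/6)·808 = 154.5.
The subsidy expands output by 808 − 745 = 63 past the efficient level; on those units the gap between marginal cost and willingness to pay runs from 0 up to 33.
DWL = ½ × 33 × 63 = 1039.5.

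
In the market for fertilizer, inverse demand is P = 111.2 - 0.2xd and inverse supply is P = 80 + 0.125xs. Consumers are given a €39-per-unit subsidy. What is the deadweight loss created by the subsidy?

Deadweight loss = €2340

Pre-subsidy: 111.2 - 0.2x = 80 + 0.125x gives x* = 96 and P* = 92.
With the rebate, buyers effectively pay Pb = Ps − 39, where Ps is the price sellers receive.
On the curves, Pb = 111.2 - 0.2x and Ps = 80 + 0.125x; the wedge Ps − Pb = 39 gives 80 + 0.125x − (111.2 - 0.2x) = 39, so x' = 216.
Then Pb = 111.2 − 0.2·216 = 68 and Ps = 80 + 0.125·216 = 107.
The subsidy expands output by 216 − 96 = 120 past the efficient level; on those units the gap between marginal cost and willingness to pay runs from 0 up to 39.
DWL = ½ × 39 × 120 = 2340.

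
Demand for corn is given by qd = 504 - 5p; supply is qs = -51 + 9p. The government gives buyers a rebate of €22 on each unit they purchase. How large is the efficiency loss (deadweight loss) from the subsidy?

Pre-subsidy: 504 - 5p = -51 + 9p gives p* = 555/14, q* = 4281/14.
With the rebate, buyers effectively pay pb = ps − 22, where ps is the price sellers receive.
Demand in terms of ps becomes qd = 504 − 5(ps − 22) = 614 - 5ps. Setting this equal to supply: 614 - 5ps = -51 + 9ps, so ps = 47.5.
Buyers pay pb = 47.5 − 22 = 25.5; q' = -51 + 9·47.5 = 376.5.
The subsidy expands output by 376.5 − 4281/14 = 495/7 past the efficient level; on those units the gap between marginal cost and willingness to pay runs from 0 up to 22.
DWL = ½ × 22 × 495/7 = 5445/7.

Deadweight loss = 5445/7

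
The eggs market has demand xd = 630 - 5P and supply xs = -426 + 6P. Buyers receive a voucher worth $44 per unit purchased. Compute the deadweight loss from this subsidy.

Pre-subsidy: 630 - 5P = -426 + 6P gives P* = 96, x* = 150.
With the rebate, buyers effectively pay Pb = Ps − 44, where Ps is the price sellers receive.
Demand in terms of Ps becomes xd = 630 − 5(Ps − 44) = 850 - 5Ps. Setting this equal to supply: 850 - 5Ps = -426 + 6Ps, so Ps = 116.
Buyers pay Pb = 116 − 44 = 72; x' = -426 + 6·116 = 270.
The subsidy expands output by 270 − 150 = 120 past the efficient level; on those units the gap between marginal cost and willingness to pay runs from 0 up to 44.
DWL = ½ × 44 × 120 = 2640.

Deadweight loss = $2640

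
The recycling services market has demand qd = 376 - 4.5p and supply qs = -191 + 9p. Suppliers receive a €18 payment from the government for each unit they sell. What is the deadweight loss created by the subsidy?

Pre-subsidy: 376 - 4.5p = -191 + 9p gives p* = 42, q* = 187.
With the subsidy, sellers receive ps = pb + 18 for each unit, where pb is the price buyers pay.
Supply in terms of pb becomes qs = -191 + 9(pb + 18) = -29 + 9pb. Setting this equal to demand: 376 - 4.5pb = -29 + 9pb, so pb = 30.
Sellers receive ps = 30 + 18 = 48; q' = 376 − 4.5·30 = 241.
The subsidy expands output by 241 − 187 = 54 past the efficient level; on those units the gap between marginal cost and willingness to pay runs from 0 up to 18.
DWL = ½ × 18 × 54 = 486.

Deadweight loss = €486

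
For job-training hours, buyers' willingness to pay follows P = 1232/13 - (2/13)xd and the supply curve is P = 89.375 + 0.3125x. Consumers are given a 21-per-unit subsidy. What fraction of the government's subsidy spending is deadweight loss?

DWL / government spending = 364/915

Pre-subsidy: 1232/13 - (2/13)x = 89.375 + 0.3125x gives x* = 1122/97 and P* = 9020/97.
With the rebate, buyers effectively pay Pb = Ps − 21, where Ps is the price sellers receive.
On the curves, Pb = 1232/13 - (2/13)x and Ps = 89.375 + 0.3125x; the wedge Ps − Pb = 21 gives 89.375 + 0.3125x − (1232/13 - (2/13)x) = 21, so x' = 5490/97.
Then Pb = 1232/13 − (2/13)·(5490/97) = 8348/97 and Ps = 89.375 + 0.3125·(5490/97) = 10385/97.
ΔCS = ½(1122/97 + 5490/97)(9020/97 − 8348/97) = 2221632/9409; ΔPS = ½(1122/97 + 5490/97)(10385/97 − 9020/97) = 4512690/9409.
Government spending = 21 × 5490/97 = 115290/97.
DWL = ½ × 21 × (5490/97 − 1122/97) = 45864/97; fraction = (45864/97) / (115290/97) = 364/915.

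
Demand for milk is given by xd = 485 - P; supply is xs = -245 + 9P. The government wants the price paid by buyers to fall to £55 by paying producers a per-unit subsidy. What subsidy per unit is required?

At a buyer price of 55, quantity demanded is 485 − 1·55 = 430.
Sellers supply 430 only when they receive Ps with -245 + 9·Ps = 430, i.e. Ps = 75.
s = Ps − Pb = 75 − 55 = 20.

Required subsidy s = £20 per unit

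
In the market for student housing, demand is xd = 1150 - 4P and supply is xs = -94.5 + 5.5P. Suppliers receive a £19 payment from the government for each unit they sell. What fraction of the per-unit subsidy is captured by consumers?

Consumer share = 11/19

Pre-subsidy: 1150 - 4P = -94.5 + 5.5P gives P* = 131, x* = 626.
With the subsidy, sellers receive Ps = Pb + 19 for each unit, where Pb is the price buyers pay.
Supply in terms of Pb becomes xs = -94.5 + 5.5(Pb + 19) = 10 + 5.5Pb. Setting this equal to demand: 1150 - 4Pb = 10 + 5.5Pb, so Pb = 120.
Sellers receive Ps = 120 + 19 = 139; x' = 1150 − 4·120 = 670.
Buyers' price falls by P* − Pb = 131 − 120 = 11; sellers' price rises by Ps − P* = 139 − 131 = 8.
So consumers capture 11/19 = 11/19 of each unit of subsidy.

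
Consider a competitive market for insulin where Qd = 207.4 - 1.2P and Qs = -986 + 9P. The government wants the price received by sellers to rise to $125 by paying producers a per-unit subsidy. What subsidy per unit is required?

Required subsidy s = $68 per unit

At a seller price of 125, quantity supplied is -986 + 9·125 = 139.
Buyers absorb 139 only when they pay Pb with 207.4 − 1.2·Pb = 139, i.e. Pb = 57.
s = Ps − Pb = 125 − 57 = 68.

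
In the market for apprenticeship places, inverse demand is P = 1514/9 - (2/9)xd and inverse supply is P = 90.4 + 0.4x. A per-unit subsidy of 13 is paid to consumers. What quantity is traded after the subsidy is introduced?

Pre-subsidy: 1514/9 - (2/9)x = 90.4 + 0.4x gives x* = 1751/14 and P* = 983/7.
With the rebate, buyers effectively pay Pb = Ps − 13, where Ps is the price sellers receive.
On the curves, Pb = 1514/9 - (2/9)x and Ps = 90.4 + 0.4x; the wedge Ps − Pb = 13 gives 90.4 + 0.4x − (1514/9 - (2/9)x) = 13, so x' = 4087/28.
Then Pb = 1514/9 − (2/9)·(4087/28) = 1901/14 and Ps = 90.4 + 0.4·(4087/28) = 2083/14.

x' = 4087/28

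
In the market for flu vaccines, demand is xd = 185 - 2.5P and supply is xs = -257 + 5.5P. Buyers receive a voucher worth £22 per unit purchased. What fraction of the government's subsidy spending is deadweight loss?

Pre-subsidy: 185 - 2.5P = -257 + 5.5P gives P* = 55.25, x* = 46.875.
With the rebate, buyers effectively pay Pb = Ps − 22, where Ps is the price sellers receive.
Demand in terms of Ps becomes xd = 185 − 2.5(Ps − 22) = 240 - 2.5Ps. Setting this equal to supply: 240 - 2.5Ps = -257 + 5.5Ps, so Ps = 62.125.
Buyers pay Pb = 62.125 − 22 = 40.125; x' = -257 + 5.5·62.125 = 84.6875.
ΔCS = ½(46.875 + 84.6875)(55.25 − 40.125) = 994.94140625; ΔPS = ½(46.875 + 84.6875)(62.125 − 55.25) = 452.24609375.
Government spending = 22 × 84.6875 = 1863.125.
DWL = ½ × 22 × (84.6875 − 46.875) = 415.9375; fraction = 415.9375 / 1863.125 = 121/542.

DWL / government spending = 121/542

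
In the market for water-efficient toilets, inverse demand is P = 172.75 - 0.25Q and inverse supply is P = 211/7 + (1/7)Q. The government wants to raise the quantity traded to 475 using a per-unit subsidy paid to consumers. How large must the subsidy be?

Required subsidy s = 44 per unit

At Q = 475, from the demand curve buyers pay Pb = 172.75 − 0.25·475 = 54; from the supply curve sellers need Ps = 211/7 + (1/7)·475 = 98.
The subsidy must fill the gap: s = Ps − Pb = 98 − 54 = 44.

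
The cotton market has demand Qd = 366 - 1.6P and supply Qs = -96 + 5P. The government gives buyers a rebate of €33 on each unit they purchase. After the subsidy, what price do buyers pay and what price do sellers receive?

Buyers pay €45; sellers receive €78

Pre-subsidy: 366 - 1.6P = -96 + 5P gives P* = 70, Q* = 254.
With the rebate, buyers effectively pay Pb = Ps − 33, where Ps is the price sellers receive.
Demand in terms of Ps becomes Qd = 366 − 1.6(Ps − 33) = 418.8 - 1.6Ps. Setting this equal to supply: 418.8 - 1.6Ps = -96 + 5Ps, so Ps = 78.
Buyers pay Pb = 78 − 33 = 45; Q' = -96 + 5·78 = 294.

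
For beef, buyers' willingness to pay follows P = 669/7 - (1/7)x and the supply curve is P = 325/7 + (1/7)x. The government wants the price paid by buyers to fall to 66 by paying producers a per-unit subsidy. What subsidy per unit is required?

At a buyer price of 66, quantity demanded is 669 − 7·66 = 207.
Sellers supply 207 only when they receive Ps = 325/7 + (1/7)·207 = 76.
s = Ps − Pb = 76 − 66 = 10.

Required subsidy s = 10 per unit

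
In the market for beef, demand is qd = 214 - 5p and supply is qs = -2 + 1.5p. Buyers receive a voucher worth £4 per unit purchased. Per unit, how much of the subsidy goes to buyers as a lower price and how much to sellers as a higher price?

Buyers gain 12/13 per unit; sellers gain 40/13 per unit

Pre-subsidy: 214 - 5p = -2 + 1.5p gives p* = 432/13, q* = 622/13.
With the rebate, buyers effectively pay pb = ps − 4, where ps is the price sellers receive.
Demand in terms of ps becomes qd = 214 − 5(ps − 4) = 234 - 5ps. Setting this equal to supply: 234 - 5ps = -2 + 1.5ps, so ps = 472/13.
Buyers pay pb = 472/13 − 4 = 420/13; q' = -2 + 1.5·(472/13) = 682/13.
Buyers' price falls by p* − pb = 432/13 − 420/13 = 12/13; sellers' price rises by ps − p* = 472/13 − 432/13 = 40/13.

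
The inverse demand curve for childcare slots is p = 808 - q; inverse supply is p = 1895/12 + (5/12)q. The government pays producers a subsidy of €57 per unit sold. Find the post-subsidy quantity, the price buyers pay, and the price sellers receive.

Pre-subsidy: 808 - q = 1895/12 + (5/12)q gives q* = 7801/17 and p* = 5935/17.
With the subsidy, sellers receive ps = pb + 57 for each unit, where pb is the price buyers pay.
On the curves, pb = 808 - q and ps = 1895/12 + (5/12)q; the wedge ps − pb = 57 gives 1895/12 + (5/12)q − (808 - q) = 57, so q' = 8485/17.
Then pb = 808 − 1·(8485/17) = 5251/17 and ps = 1895/12 + (5/12)·(8485/17) = 6220/17.

q' = 8485/17; buyers pay 5251/17; sellers receive 6220/17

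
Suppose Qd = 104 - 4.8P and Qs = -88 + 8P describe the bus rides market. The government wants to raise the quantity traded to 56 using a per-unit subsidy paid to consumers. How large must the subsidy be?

Required subsidy s = 8 per unit

At Q = 56, invert demand for the buyer price: Pb = (104 − 56)/4.8 = 10; invert supply for the seller price: Ps = (56 − (-88))/8 = 18.
The subsidy must fill the gap: s = Ps − Pb = 18 − 10 = 8.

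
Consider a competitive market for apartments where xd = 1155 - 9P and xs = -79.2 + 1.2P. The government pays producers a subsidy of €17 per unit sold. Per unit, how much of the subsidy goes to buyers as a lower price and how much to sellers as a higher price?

Pre-subsidy: 1155 - 9P = -79.2 + 1.2P gives P* = 121, x* = 66.
With the subsidy, sellers receive Ps = Pb + 17 for each unit, where Pb is the price buyers pay.
Supply in terms of Pb becomes xs = -79.2 + 1.2(Pb + 17) = -58.8 + 1.2Pb. Setting this equal to demand: 1155 - 9Pb = -58.8 + 1.2Pb, so Pb = 119.
Sellers receive Ps = 119 + 17 = 136; x' = 1155 − 9·119 = 84.
Buyers' price falls by P* − Pb = 121 − 119 = 2; sellers' price rises by Ps − P* = 136 − 121 = 15.

Buyers gain €2 per unit; sellers gain €15 per unit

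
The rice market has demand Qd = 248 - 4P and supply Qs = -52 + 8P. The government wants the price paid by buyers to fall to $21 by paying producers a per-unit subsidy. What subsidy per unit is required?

At a buyer price of 21, quantity demanded is 248 − 4·21 = 164.
Sellers supply 164 only when they receive Ps with -52 + 8·Ps = 164, i.e. Ps = 27.
s = Ps − Pb = 27 − 21 = 6.

Required subsidy s = $6 per unit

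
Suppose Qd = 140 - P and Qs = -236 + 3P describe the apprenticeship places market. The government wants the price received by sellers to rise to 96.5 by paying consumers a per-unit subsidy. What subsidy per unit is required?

Required subsidy s = 10 per unit

At a seller price of 96.5, quantity supplied is -236 + 3·96.5 = 53.5.
Buyers absorb 53.5 only when they pay Pb with 140 − 1·Pb = 53.5, i.e. Pb = 86.5.
s = Ps − Pb = 96.5 − 86.5 = 10.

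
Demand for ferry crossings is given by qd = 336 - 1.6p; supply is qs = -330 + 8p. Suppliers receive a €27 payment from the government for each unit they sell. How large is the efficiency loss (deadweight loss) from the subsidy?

Deadweight loss = €486

Pre-subsidy: 336 - 1.6p = -330 + 8p gives p* = 69.375, q* = 225.
With the subsidy, sellers receive ps = pb + 27 for each unit, where pb is the price buyers pay.
Supply in terms of pb becomes qs = -330 + 8(pb + 27) = -114 + 8pb. Setting this equal to demand: 336 - 1.6pb = -114 + 8pb, so pb = 46.875.
Sellers receive ps = 46.875 + 27 = 73.875; q' = 336 − 1.6·46.875 = 261.
The subsidy expands output by 261 − 225 = 36 past the efficient level; on those units the gap between marginal cost and willingness to pay runs from 0 up to 27.
DWL = ½ × 27 × 36 = 486.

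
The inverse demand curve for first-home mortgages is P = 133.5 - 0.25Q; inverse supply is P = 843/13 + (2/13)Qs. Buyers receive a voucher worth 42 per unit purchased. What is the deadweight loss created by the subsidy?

Deadweight loss = 2184

Pre-subsidy: 133.5 - 0.25Q = 843/13 + (2/13)Q gives Q* = 170 and P* = 91.
With the rebate, buyers effectively pay Pb = Ps − 42, where Ps is the price sellers receive.
On the curves, Pb = 133.5 - 0.25Q and Ps = 843/13 + (2/13)Q; the wedge Ps − Pb = 42 gives 843/13 + (2/13)Q − (133.5 - 0.25Q) = 42, so Q' = 274.
Then Pb = 133.5 − 0.25·274 = 65 and Ps = 843/13 + (2/13)·274 = 107.
The subsidy expands output by 274 − 170 = 104 past the efficient level; on those units the gap between marginal cost and willingness to pay runs from 0 up to 42.
DWL = ½ × 42 × 104 = 2184.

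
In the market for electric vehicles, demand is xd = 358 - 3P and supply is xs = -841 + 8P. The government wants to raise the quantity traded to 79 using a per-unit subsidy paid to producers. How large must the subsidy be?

Required subsidy s = 22 per unit

At x = 79, invert demand for the buyer price: Pb = (358 − 79)/3 = 93; invert supply for the seller price: Ps = (79 − (-841))/8 = 115.
The subsidy must fill the gap: s = Ps − Pb = 115 − 93 = 22.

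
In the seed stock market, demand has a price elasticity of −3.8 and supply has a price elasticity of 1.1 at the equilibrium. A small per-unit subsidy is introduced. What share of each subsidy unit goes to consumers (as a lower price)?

Consumer share = 11/49

For a small subsidy around the equilibrium, the benefit split depends on the relative slopes, which at a point are proportional to the elasticities.
Buyer share = εs/(εs + |εd|) = 1.1/(1.1 + 3.8) = 11/49; seller share = |εd|/(εs + |εd|) = 38/49.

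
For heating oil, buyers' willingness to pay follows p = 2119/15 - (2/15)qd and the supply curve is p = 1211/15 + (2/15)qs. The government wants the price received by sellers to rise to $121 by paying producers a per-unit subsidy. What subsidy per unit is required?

At a seller price of 121, quantity supplied is -605.5 + 7.5·121 = 302.
Buyers absorb 302 only when they pay pb = 2119/15 − (2/15)·302 = 101.
s = ps − pb = 121 − 101 = 20.

Required subsidy s = $20 per unit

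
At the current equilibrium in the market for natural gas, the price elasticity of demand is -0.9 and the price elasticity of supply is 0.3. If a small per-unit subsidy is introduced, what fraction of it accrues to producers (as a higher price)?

Producer share = 0.75

For a small subsidy around the equilibrium, the benefit split depends on the relative slopes, which at a point are proportional to the elasticities.
Buyer share = εs/(εs + |εd|) = 0.3/(0.3 + 0.9) = 0.25; seller share = |εd|/(εs + |εd|) = 0.75.
So producers capture 0.75 of the subsidy.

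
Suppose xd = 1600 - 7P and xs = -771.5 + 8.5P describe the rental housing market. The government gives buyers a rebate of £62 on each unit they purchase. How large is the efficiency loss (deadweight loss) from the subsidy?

Pre-subsidy: 1600 - 7P = -771.5 + 8.5P gives P* = 153, x* = 529.
With the rebate, buyers effectively pay Pb = Ps − 62, where Ps is the price sellers receive.
Demand in terms of Ps becomes xd = 1600 − 7(Ps − 62) = 2034 - 7Ps. Setting this equal to supply: 2034 - 7Ps = -771.5 + 8.5Ps, so Ps = 181.
Buyers pay Pb = 181 − 62 = 119; x' = -771.5 + 8.5·181 = 767.
The subsidy expands output by 767 − 529 = 238 past the efficient level; on those units the gap between marginal cost and willingness to pay runs from 0 up to 62.
DWL = ½ × 62 × 238 = 7378.

Deadweight loss = £7378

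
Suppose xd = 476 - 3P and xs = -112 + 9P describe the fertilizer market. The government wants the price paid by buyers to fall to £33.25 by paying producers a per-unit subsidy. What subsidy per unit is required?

At a buyer price of 33.25, quantity demanded is 476 − 3·33.25 = 376.25.
Sellers supply 376.25 only when they receive Ps with -112 + 9·Ps = 376.25, i.e. Ps = 54.25.
s = Ps − Pb = 54.25 − 33.25 = 21.

Required subsidy s = £21 per unit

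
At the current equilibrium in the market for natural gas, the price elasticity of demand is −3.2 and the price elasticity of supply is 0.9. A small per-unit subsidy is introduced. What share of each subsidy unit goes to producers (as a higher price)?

For a small subsidy around the equilibrium, the benefit split depends on the relative slopes, which at a point are proportional to the elasticities.
Buyer share = εs/(εs + |εd|) = 0.9/(0.9 + 3.2) = 9/41; seller share = |εd|/(εs + |εd|) = 32/41.
So producers capture 32/41 of the subsidy.

Producer share = 32/41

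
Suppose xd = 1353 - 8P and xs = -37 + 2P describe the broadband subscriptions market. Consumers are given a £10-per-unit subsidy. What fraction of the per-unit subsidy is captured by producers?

Producer share = 0.8

Pre-subsidy: 1353 - 8P = -37 + 2P gives P* = 139, x* = 241.
With the rebate, buyers effectively pay Pb = Ps − 10, where Ps is the price sellers receive.
Demand in terms of Ps becomes xd = 1353 − 8(Ps − 10) = 1433 - 8Ps. Setting this equal to supply: 1433 - 8Ps = -37 + 2Ps, so Ps = 147.
Buyers pay Pb = 147 − 10 = 137; x' = -37 + 2·147 = 257.
Buyers' price falls by P* − Pb = 139 − 137 = 2; sellers' price rises by Ps − P* = 147 − 139 = 8.
So producers capture 8/10 = 0.8 of each unit of subsidy.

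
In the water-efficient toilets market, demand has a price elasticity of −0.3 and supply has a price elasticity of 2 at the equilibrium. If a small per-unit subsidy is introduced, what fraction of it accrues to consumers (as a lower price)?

Consumer share = 20/23

For a small subsidy around the equilibrium, the benefit split depends on the relative slopes, which at a point are proportional to the elasticities.
Buyer share = εs/(εs + |εd|) = 2/(2 + 0.3) = 20/23; seller share = |εd|/(εs + |εd|) = 3/23.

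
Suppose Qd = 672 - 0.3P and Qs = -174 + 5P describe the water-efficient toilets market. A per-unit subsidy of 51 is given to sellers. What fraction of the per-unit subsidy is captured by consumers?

Consumer share = 50/53

Pre-subsidy: 672 - 0.3P = -174 + 5P gives P* = 8460/53, Q* = 33078/53.
With the subsidy, sellers receive Ps = Pb + 51 for each unit, where Pb is the price buyers pay.
Supply in terms of Pb becomes Qs = -174 + 5(Pb + 51) = 81 + 5Pb. Setting this equal to demand: 672 - 0.3Pb = 81 + 5Pb, so Pb = 5910/53.
Sellers receive Ps = 5910/53 + 51 = 8613/53; Q' = 672 − 0.3·(5910/53) = 33843/53.
Buyers' price falls by P* − Pb = 8460/53 − 5910/53 = 2550/53; sellers' price rises by Ps − P* = 8613/53 − 8460/53 = 153/53.
So consumers capture (2550/53)/51 = 50/53 of each unit of subsidy.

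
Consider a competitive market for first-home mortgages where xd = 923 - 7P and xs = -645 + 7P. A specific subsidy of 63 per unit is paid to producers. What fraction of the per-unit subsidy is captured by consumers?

Pre-subsidy: 923 - 7P = -645 + 7P gives P* = 112, x* = 139.
With the subsidy, sellers receive Ps = Pb + 63 for each unit, where Pb is the price buyers pay.
Supply in terms of Pb becomes xs = -645 + 7(Pb + 63) = -204 + 7Pb. Setting this equal to demand: 923 - 7Pb = -204 + 7Pb, so Pb = 80.5.
Sellers receive Ps = 80.5 + 63 = 143.5; x' = 923 − 7·80.5 = 359.5.
Buyers' price falls by P* − Pb = 112 − 80.5 = 31.5; sellers' price rises by Ps − P* = 143.5 − 112 = 31.5.
So consumers capture 31.5/63 = 0.5 of each unit of subsidy.

Consumer share = 0.5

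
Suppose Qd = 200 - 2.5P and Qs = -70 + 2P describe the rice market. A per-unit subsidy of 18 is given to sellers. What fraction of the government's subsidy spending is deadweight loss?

DWL / government spending = 1/7

Pre-subsidy: 200 - 2.5P = -70 + 2P gives P* = 60, Q* = 50.
With the subsidy, sellers receive Ps = Pb + 18 for each unit, where Pb is the price buyers pay.
Supply in terms of Pb becomes Qs = -70 + 2(Pb + 18) = -34 + 2Pb. Setting this equal to demand: 200 - 2.5Pb = -34 + 2Pb, so Pb = 52.
Sellers receive Ps = 52 + 18 = 70; Q' = 200 − 2.5·52 = 70.
ΔCS = ½(50 + 70)(60 − 52) = 480; ΔPS = ½(50 + 70)(70 − 60) = 600.
Government spending = 18 × 70 = 1260.
DWL = ½ × 18 × (70 − 50) = 180; fraction = 180 / 1260 = 1/7.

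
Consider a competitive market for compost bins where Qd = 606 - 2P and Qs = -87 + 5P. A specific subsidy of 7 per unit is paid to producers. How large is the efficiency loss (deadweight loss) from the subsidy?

Pre-subsidy: 606 - 2P = -87 + 5P gives P* = 99, Q* = 408.
With the subsidy, sellers receive Ps = Pb + 7 for each unit, where Pb is the price buyers pay.
Supply in terms of Pb becomes Qs = -87 + 5(Pb + 7) = -52 + 5Pb. Setting this equal to demand: 606 - 2Pb = -52 + 5Pb, so Pb = 94.
Sellers receive Ps = 94 + 7 = 101; Q' = 606 − 2·94 = 418.
The subsidy expands output by 418 − 408 = 10 past the efficient level; on those units the gap between marginal cost and willingness to pay runs from 0 up to 7.
DWL = ½ × 7 × 10 = 35.

Deadweight loss = 35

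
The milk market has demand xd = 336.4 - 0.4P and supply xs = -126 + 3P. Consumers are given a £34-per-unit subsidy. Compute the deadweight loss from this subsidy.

Deadweight loss = £204

Pre-subsidy: 336.4 - 0.4P = -126 + 3P gives P* = 136, x* = 282.
With the rebate, buyers effectively pay Pb = Ps − 34, where Ps is the price sellers receive.
Demand in terms of Ps becomes xd = 336.4 − 0.4(Ps − 34) = 350 - 0.4Ps. Setting this equal to supply: 350 - 0.4Ps = -126 + 3Ps, so Ps = 140.
Buyers pay Pb = 140 − 34 = 106; x' = -126 + 3·140 = 294.
The subsidy expands output by 294 − 282 = 12 past the efficient level; on those units the gap between marginal cost and willingness to pay runs from 0 up to 34.
DWL = ½ × 34 × 12 = 204.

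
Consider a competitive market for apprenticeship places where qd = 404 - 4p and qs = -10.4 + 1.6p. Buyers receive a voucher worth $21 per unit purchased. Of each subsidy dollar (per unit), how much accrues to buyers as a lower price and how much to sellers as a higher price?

Pre-subsidy: 404 - 4p = -10.4 + 1.6p gives p* = 74, q* = 108.
With the rebate, buyers effectively pay pb = ps − 21, where ps is the price sellers receive.
Demand in terms of ps becomes qd = 404 − 4(ps − 21) = 488 - 4ps. Setting this equal to supply: 488 - 4ps = -10.4 + 1.6ps, so ps = 89.
Buyers pay pb = 89 − 21 = 68; q' = -10.4 + 1.6·89 = 132.
Buyers' price falls by p* − pb = 74 − 68 = 6; sellers' price rises by ps − p* = 89 − 74 = 15.

Buyers gain $6 per unit; sellers gain $15 per unit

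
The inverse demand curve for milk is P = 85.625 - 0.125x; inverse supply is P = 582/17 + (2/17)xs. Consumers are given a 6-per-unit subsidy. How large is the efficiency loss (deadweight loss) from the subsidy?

Pre-subsidy: 85.625 - 0.125x = 582/17 + (2/17)x gives x* = 6989/33 and P* = 1952/33.
With the rebate, buyers effectively pay Pb = Ps − 6, where Ps is the price sellers receive.
On the curves, Pb = 85.625 - 0.125x and Ps = 582/17 + (2/17)x; the wedge Ps − Pb = 6 gives 582/17 + (2/17)x − (85.625 - 0.125x) = 6, so x' = 7805/33.
Then Pb = 85.625 − 0.125·(7805/33) = 1850/33 and Ps = 582/17 + (2/17)·(7805/33) = 2048/33.
The subsidy expands output by 7805/33 − 6989/33 = 272/11 past the efficient level; on those units the gap between marginal cost and willingness to pay runs from 0 up to 6.
DWL = ½ × 6 × 272/11 = 816/11.

Deadweight loss = 816/11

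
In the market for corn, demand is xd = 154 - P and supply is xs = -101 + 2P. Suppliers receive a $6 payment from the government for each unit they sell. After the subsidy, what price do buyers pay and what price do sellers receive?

Buyers pay $81; sellers receive $87

Pre-subsidy: 154 - P = -101 + 2P gives P* = 85, x* = 69.
With the subsidy, sellers receive Ps = Pb + 6 for each unit, where Pb is the price buyers pay.
Supply in terms of Pb becomes xs = -101 + 2(Pb + 6) = -89 + 2Pb. Setting this equal to demand: 154 - Pb = -89 + 2Pb, so Pb = 81.
Sellers receive Ps = 81 + 6 = 87; x' = 154 − 1·81 = 73.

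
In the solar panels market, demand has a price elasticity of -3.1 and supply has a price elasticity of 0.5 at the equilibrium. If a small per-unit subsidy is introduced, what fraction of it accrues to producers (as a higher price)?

Producer share = 31/36

For a small subsidy around the equilibrium, the benefit split depends on the relative slopes, which at a point are proportional to the elasticities.
Buyer share = εs/(εs + |εd|) = 0.5/(0.5 + 3.1) = 5/36; seller share = |εd|/(εs + |εd|) = 31/36.
So producers capture 31/36 of the subsidy.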